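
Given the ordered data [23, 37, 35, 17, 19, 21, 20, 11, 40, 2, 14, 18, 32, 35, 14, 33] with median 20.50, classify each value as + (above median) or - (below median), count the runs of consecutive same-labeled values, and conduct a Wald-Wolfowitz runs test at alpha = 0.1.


Step 1: Compute median = 20.50; label A = above, B = below.
Labels in order: AAABBABBABBBAABA  (n_A = 8, n_B = 8)
Step 2: Count runs R = 9.
Step 3: Under H0 (random ordering), E[R] = 2*n_A*n_B/(n_A+n_B) + 1 = 2*8*8/16 + 1 = 9.0000.
        Var[R] = 2*n_A*n_B*(2*n_A*n_B - n_A - n_B) / ((n_A+n_B)^2 * (n_A+n_B-1)) = 14336/3840 = 3.7333.
        SD[R] = 1.9322.
Step 4: R = E[R], so z = 0 with no continuity correction.
Step 5: Two-sided p-value via normal approximation = 2*(1 - Phi(|z|)) = 1.000000.
Step 6: alpha = 0.1. fail to reject H0.

R = 9, z = 0.0000, p = 1.000000, fail to reject H0.


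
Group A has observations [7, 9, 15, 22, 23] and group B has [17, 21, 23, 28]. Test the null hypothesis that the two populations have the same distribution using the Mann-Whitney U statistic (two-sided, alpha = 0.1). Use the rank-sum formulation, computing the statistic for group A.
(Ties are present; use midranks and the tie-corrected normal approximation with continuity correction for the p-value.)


Step 1: Combine and sort all 9 observations; assign midranks.
sorted (value, group): (7,X), (9,X), (15,X), (17,Y), (21,Y), (22,X), (23,X), (23,Y), (28,Y)
ranks: 7->1, 9->2, 15->3, 17->4, 21->5, 22->6, 23->7.5, 23->7.5, 28->9
Step 2: Rank sum for X: R1 = 1 + 2 + 3 + 6 + 7.5 = 19.5.
Step 3: U_X = R1 - n1(n1+1)/2 = 19.5 - 5*6/2 = 19.5 - 15 = 4.5.
       U_Y = n1*n2 - U_X = 20 - 4.5 = 15.5.
Step 4: Ties are present, so use the tie-corrected normal approximation (with continuity correction) for the p-value.
Step 5: p-value = 0.218742; compare to alpha = 0.1. fail to reject H0.

U_X = 4.5, p = 0.218742, fail to reject H0 at alpha = 0.1.


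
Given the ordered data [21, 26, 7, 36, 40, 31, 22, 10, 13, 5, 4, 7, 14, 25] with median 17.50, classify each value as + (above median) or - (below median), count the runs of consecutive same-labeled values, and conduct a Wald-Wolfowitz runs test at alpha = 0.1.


Step 1: Compute median = 17.50; label A = above, B = below.
Labels in order: AABAAAABBBBBBA  (n_A = 7, n_B = 7)
Step 2: Count runs R = 5.
Step 3: Under H0 (random ordering), E[R] = 2*n_A*n_B/(n_A+n_B) + 1 = 2*7*7/14 + 1 = 8.0000.
        Var[R] = 2*n_A*n_B*(2*n_A*n_B - n_A - n_B) / ((n_A+n_B)^2 * (n_A+n_B-1)) = 8232/2548 = 3.2308.
        SD[R] = 1.7974.
Step 4: Continuity-corrected z = (R + 0.5 - E[R]) / SD[R] = (5 + 0.5 - 8.0000) / 1.7974 = -1.3909.
Step 5: Two-sided p-value via normal approximation = 2*(1 - Phi(|z|)) = 0.164264.
Step 6: alpha = 0.1. fail to reject H0.

R = 5, z = -1.3909, p = 0.164264, fail to reject H0.


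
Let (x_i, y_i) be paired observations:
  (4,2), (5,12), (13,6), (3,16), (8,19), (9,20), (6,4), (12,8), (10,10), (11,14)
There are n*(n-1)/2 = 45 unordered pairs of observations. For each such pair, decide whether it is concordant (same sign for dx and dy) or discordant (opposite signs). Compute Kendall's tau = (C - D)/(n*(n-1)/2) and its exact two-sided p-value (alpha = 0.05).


Step 1: Enumerate the 45 unordered pairs (i,j) with i<j and classify each by sign(x_j-x_i) * sign(y_j-y_i).
  (1,2):dx=+1,dy=+10->C; (1,3):dx=+9,dy=+4->C; (1,4):dx=-1,dy=+14->D; (1,5):dx=+4,dy=+17->C
  (1,6):dx=+5,dy=+18->C; (1,7):dx=+2,dy=+2->C; (1,8):dx=+8,dy=+6->C; (1,9):dx=+6,dy=+8->C
  (1,10):dx=+7,dy=+12->C; (2,3):dx=+8,dy=-6->D; (2,4):dx=-2,dy=+4->D; (2,5):dx=+3,dy=+7->C
  (2,6):dx=+4,dy=+8->C; (2,7):dx=+1,dy=-8->D; (2,8):dx=+7,dy=-4->D; (2,9):dx=+5,dy=-2->D
  (2,10):dx=+6,dy=+2->C; (3,4):dx=-10,dy=+10->D; (3,5):dx=-5,dy=+13->D; (3,6):dx=-4,dy=+14->D
  (3,7):dx=-7,dy=-2->C; (3,8):dx=-1,dy=+2->D; (3,9):dx=-3,dy=+4->D; (3,10):dx=-2,dy=+8->D
  (4,5):dx=+5,dy=+3->C; (4,6):dx=+6,dy=+4->C; (4,7):dx=+3,dy=-12->D; (4,8):dx=+9,dy=-8->D
  (4,9):dx=+7,dy=-6->D; (4,10):dx=+8,dy=-2->D; (5,6):dx=+1,dy=+1->C; (5,7):dx=-2,dy=-15->C
  (5,8):dx=+4,dy=-11->D; (5,9):dx=+2,dy=-9->D; (5,10):dx=+3,dy=-5->D; (6,7):dx=-3,dy=-16->C
  (6,8):dx=+3,dy=-12->D; (6,9):dx=+1,dy=-10->D; (6,10):dx=+2,dy=-6->D; (7,8):dx=+6,dy=+4->C
  (7,9):dx=+4,dy=+6->C; (7,10):dx=+5,dy=+10->C; (8,9):dx=-2,dy=+2->D; (8,10):dx=-1,dy=+6->D
  (9,10):dx=+1,dy=+4->C
Step 2: C = 21, D = 24, total pairs = 45.
Step 3: tau = (C - D)/(n(n-1)/2) = (21 - 24)/45 = -0.066667.
Step 4: Exact two-sided p-value (enumerate n! = 3628800 permutations of y under H0): p = 0.861801.
Step 5: alpha = 0.05. fail to reject H0.

tau_b = -0.0667 (C=21, D=24), p = 0.861801, fail to reject H0.


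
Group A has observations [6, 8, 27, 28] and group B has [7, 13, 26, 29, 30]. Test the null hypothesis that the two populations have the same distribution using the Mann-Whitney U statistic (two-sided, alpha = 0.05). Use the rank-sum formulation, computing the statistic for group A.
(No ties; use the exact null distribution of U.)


Step 1: Combine and sort all 9 observations; assign midranks.
sorted (value, group): (6,X), (7,Y), (8,X), (13,Y), (26,Y), (27,X), (28,X), (29,Y), (30,Y)
ranks: 6->1, 7->2, 8->3, 13->4, 26->5, 27->6, 28->7, 29->8, 30->9
Step 2: Rank sum for X: R1 = 1 + 3 + 6 + 7 = 17.
Step 3: U_X = R1 - n1(n1+1)/2 = 17 - 4*5/2 = 17 - 10 = 7.
       U_Y = n1*n2 - U_X = 20 - 7 = 13.
Step 4: No ties, so the exact null distribution of U (based on enumerating the C(9,4) = 126 equally likely rank assignments) gives the two-sided p-value.
Step 5: p-value = 0.555556; compare to alpha = 0.05. fail to reject H0.

U_X = 7, p = 0.555556, fail to reject H0 at alpha = 0.05.


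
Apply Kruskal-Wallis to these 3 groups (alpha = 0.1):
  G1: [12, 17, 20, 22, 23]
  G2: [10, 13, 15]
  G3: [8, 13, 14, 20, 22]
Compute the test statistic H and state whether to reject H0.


Step 1: Combine all N = 13 observations and assign midranks.
sorted (value, group, rank): (8,G3,1), (10,G2,2), (12,G1,3), (13,G2,4.5), (13,G3,4.5), (14,G3,6), (15,G2,7), (17,G1,8), (20,G1,9.5), (20,G3,9.5), (22,G1,11.5), (22,G3,11.5), (23,G1,13)
Step 2: Sum ranks within each group.
R_1 = 45 (n_1 = 5)
R_2 = 13.5 (n_2 = 3)
R_3 = 32.5 (n_3 = 5)
Step 3: H = 12/(N(N+1)) * sum(R_i^2/n_i) - 3(N+1)
     = 12/(13*14) * (45^2/5 + 13.5^2/3 + 32.5^2/5) - 3*14
     = 0.065934 * 677 - 42
     = 2.637363.
Step 4: Ties present; correction factor C = 1 - 18/(13^3 - 13) = 0.991758. Corrected H = 2.637363 / 0.991758 = 2.659280.
Step 5: Under H0, H ~ chi^2(2); p-value = 0.264573.
Step 6: alpha = 0.1. fail to reject H0.

H = 2.6593, df = 2, p = 0.264573, fail to reject H0.


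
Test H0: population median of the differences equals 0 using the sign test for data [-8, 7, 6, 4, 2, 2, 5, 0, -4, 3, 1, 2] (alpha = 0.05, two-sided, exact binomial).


Step 1: Discard zero differences. Original n = 12; n_eff = number of nonzero differences = 11.
Nonzero differences (with sign): -8, +7, +6, +4, +2, +2, +5, -4, +3, +1, +2
Step 2: Count signs: positive = 9, negative = 2.
Step 3: Under H0: P(positive) = 0.5, so the number of positives S ~ Bin(11, 0.5).
Step 4: Two-sided exact p-value = sum of Bin(11,0.5) probabilities at or below the observed probability = 0.065430.
Step 5: alpha = 0.05. fail to reject H0.

n_eff = 11, pos = 9, neg = 2, p = 0.065430, fail to reject H0.


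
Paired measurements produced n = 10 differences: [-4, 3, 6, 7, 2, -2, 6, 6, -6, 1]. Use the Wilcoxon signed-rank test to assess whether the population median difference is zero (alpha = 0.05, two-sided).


Step 1: Drop any zero differences (none here) and take |d_i|.
|d| = [4, 3, 6, 7, 2, 2, 6, 6, 6, 1]
Step 2: Midrank |d_i| (ties get averaged ranks).
ranks: |4|->5, |3|->4, |6|->7.5, |7|->10, |2|->2.5, |2|->2.5, |6|->7.5, |6|->7.5, |6|->7.5, |1|->1
Step 3: Attach original signs; sum ranks with positive sign and with negative sign.
W+ = 4 + 7.5 + 10 + 2.5 + 7.5 + 7.5 + 1 = 40
W- = 5 + 2.5 + 7.5 = 15
(Check: W+ + W- = 55 should equal n(n+1)/2 = 55.)
Step 4: Test statistic W = min(W+, W-) = 15.
Step 5: Ties in |d|, so use the tie-corrected normal approximation.
        E[W] = n(n+1)/4 = 10*11/4 = 27.5.
        Tie groups: |d|=2 (t=2), |d|=6 (t=4); sum(t^3 - t) = 66.
        Var[W] = n(n+1)(2n+1)/24 - sum(t^3-t)/48 = 2310/24 - 66/48 = 94.875.
        z = (W - E[W]) / sqrt(Var[W]) = (15 - 27.5) / 9.7404 = -1.2833.
        Two-sided p = 2*Phi(z) = 0.199381.
Step 6: alpha = 0.05. fail to reject H0.

W+ = 40, W- = 15, W = min = 15, p = 0.199381, fail to reject H0.


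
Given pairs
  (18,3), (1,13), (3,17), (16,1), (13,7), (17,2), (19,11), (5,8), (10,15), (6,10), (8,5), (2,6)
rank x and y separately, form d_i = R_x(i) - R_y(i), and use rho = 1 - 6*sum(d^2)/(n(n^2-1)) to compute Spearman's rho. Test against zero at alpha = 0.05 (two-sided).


Step 1: Rank x and y separately (midranks; no ties here).
rank(x): 18->11, 1->1, 3->3, 16->9, 13->8, 17->10, 19->12, 5->4, 10->7, 6->5, 8->6, 2->2
rank(y): 3->3, 13->10, 17->12, 1->1, 7->6, 2->2, 11->9, 8->7, 15->11, 10->8, 5->4, 6->5
Step 2: d_i = R_x(i) - R_y(i); compute d_i^2.
  (11-3)^2=64, (1-10)^2=81, (3-12)^2=81, (9-1)^2=64, (8-6)^2=4, (10-2)^2=64, (12-9)^2=9, (4-7)^2=9, (7-11)^2=16, (5-8)^2=9, (6-4)^2=4, (2-5)^2=9
sum(d^2) = 414.
Step 3: rho = 1 - 6*414 / (12*(12^2 - 1)) = 1 - 2484/1716 = -0.447552.
Step 4: Under H0, t = rho * sqrt((n-2)/(1-rho^2)) = -1.5826 ~ t(10).
Step 5: Two-sided p-value from the t-distribution with 10 df = 0.144586.
Step 6: alpha = 0.05. fail to reject H0.

rho = -0.4476, p = 0.144586, fail to reject H0 at alpha = 0.05.


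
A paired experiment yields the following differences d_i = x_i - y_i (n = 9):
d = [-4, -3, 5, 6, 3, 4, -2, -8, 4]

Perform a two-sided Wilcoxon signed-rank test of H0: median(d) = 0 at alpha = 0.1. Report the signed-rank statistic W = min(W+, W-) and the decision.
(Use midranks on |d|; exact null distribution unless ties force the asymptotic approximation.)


Step 1: Drop any zero differences (none here) and take |d_i|.
|d| = [4, 3, 5, 6, 3, 4, 2, 8, 4]
Step 2: Midrank |d_i| (ties get averaged ranks).
ranks: |4|->5, |3|->2.5, |5|->7, |6|->8, |3|->2.5, |4|->5, |2|->1, |8|->9, |4|->5
Step 3: Attach original signs; sum ranks with positive sign and with negative sign.
W+ = 7 + 8 + 2.5 + 5 + 5 = 27.5
W- = 5 + 2.5 + 1 + 9 = 17.5
(Check: W+ + W- = 45 should equal n(n+1)/2 = 45.)
Step 4: Test statistic W = min(W+, W-) = 17.5.
Step 5: Ties in |d|, so use the tie-corrected normal approximation.
        E[W] = n(n+1)/4 = 9*10/4 = 22.5.
        Tie groups: |d|=3 (t=2), |d|=4 (t=3); sum(t^3 - t) = 30.
        Var[W] = n(n+1)(2n+1)/24 - sum(t^3-t)/48 = 1710/24 - 30/48 = 70.625.
        z = (W - E[W]) / sqrt(Var[W]) = (17.5 - 22.5) / 8.4039 = -0.5950.
        Two-sided p = 2*Phi(z) = 0.551867.
Step 6: alpha = 0.1. fail to reject H0.

W+ = 27.5, W- = 17.5, W = min = 17.5, p = 0.551867, fail to reject H0.


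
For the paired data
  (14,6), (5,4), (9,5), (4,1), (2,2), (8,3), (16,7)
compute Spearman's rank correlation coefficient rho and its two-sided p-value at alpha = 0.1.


Step 1: Rank x and y separately (midranks; no ties here).
rank(x): 14->6, 5->3, 9->5, 4->2, 2->1, 8->4, 16->7
rank(y): 6->6, 4->4, 5->5, 1->1, 2->2, 3->3, 7->7
Step 2: d_i = R_x(i) - R_y(i); compute d_i^2.
  (6-6)^2=0, (3-4)^2=1, (5-5)^2=0, (2-1)^2=1, (1-2)^2=1, (4-3)^2=1, (7-7)^2=0
sum(d^2) = 4.
Step 3: rho = 1 - 6*4 / (7*(7^2 - 1)) = 1 - 24/336 = 0.928571.
Step 4: Under H0, t = rho * sqrt((n-2)/(1-rho^2)) = 5.5943 ~ t(5).
Step 5: Two-sided p-value from the t-distribution with 5 df = 0.002519.
Step 6: alpha = 0.1. reject H0.

rho = 0.9286, p = 0.002519, reject H0 at alpha = 0.1.


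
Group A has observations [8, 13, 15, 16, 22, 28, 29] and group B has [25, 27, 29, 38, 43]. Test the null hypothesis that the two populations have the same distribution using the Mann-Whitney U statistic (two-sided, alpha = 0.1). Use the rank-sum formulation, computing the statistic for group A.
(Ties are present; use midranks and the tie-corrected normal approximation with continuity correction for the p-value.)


Step 1: Combine and sort all 12 observations; assign midranks.
sorted (value, group): (8,X), (13,X), (15,X), (16,X), (22,X), (25,Y), (27,Y), (28,X), (29,X), (29,Y), (38,Y), (43,Y)
ranks: 8->1, 13->2, 15->3, 16->4, 22->5, 25->6, 27->7, 28->8, 29->9.5, 29->9.5, 38->11, 43->12
Step 2: Rank sum for X: R1 = 1 + 2 + 3 + 4 + 5 + 8 + 9.5 = 32.5.
Step 3: U_X = R1 - n1(n1+1)/2 = 32.5 - 7*8/2 = 32.5 - 28 = 4.5.
       U_Y = n1*n2 - U_X = 35 - 4.5 = 30.5.
Step 4: Ties are present, so use the tie-corrected normal approximation (with continuity correction) for the p-value.
Step 5: p-value = 0.041997; compare to alpha = 0.1. reject H0.

U_X = 4.5, p = 0.041997, reject H0 at alpha = 0.1.


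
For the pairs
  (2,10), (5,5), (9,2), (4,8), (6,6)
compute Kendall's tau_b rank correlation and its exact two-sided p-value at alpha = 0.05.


Step 1: Enumerate the 10 unordered pairs (i,j) with i<j and classify each by sign(x_j-x_i) * sign(y_j-y_i).
  (1,2):dx=+3,dy=-5->D; (1,3):dx=+7,dy=-8->D; (1,4):dx=+2,dy=-2->D; (1,5):dx=+4,dy=-4->D
  (2,3):dx=+4,dy=-3->D; (2,4):dx=-1,dy=+3->D; (2,5):dx=+1,dy=+1->C; (3,4):dx=-5,dy=+6->D
  (3,5):dx=-3,dy=+4->D; (4,5):dx=+2,dy=-2->D
Step 2: C = 1, D = 9, total pairs = 10.
Step 3: tau = (C - D)/(n(n-1)/2) = (1 - 9)/10 = -0.800000.
Step 4: Exact two-sided p-value (enumerate n! = 120 permutations of y under H0): p = 0.083333.
Step 5: alpha = 0.05. fail to reject H0.

tau_b = -0.8000 (C=1, D=9), p = 0.083333, fail to reject H0.


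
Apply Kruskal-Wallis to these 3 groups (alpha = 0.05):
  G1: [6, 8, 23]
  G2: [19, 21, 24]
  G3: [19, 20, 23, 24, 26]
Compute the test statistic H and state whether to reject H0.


Step 1: Combine all N = 11 observations and assign midranks.
sorted (value, group, rank): (6,G1,1), (8,G1,2), (19,G2,3.5), (19,G3,3.5), (20,G3,5), (21,G2,6), (23,G1,7.5), (23,G3,7.5), (24,G2,9.5), (24,G3,9.5), (26,G3,11)
Step 2: Sum ranks within each group.
R_1 = 10.5 (n_1 = 3)
R_2 = 19 (n_2 = 3)
R_3 = 36.5 (n_3 = 5)
Step 3: H = 12/(N(N+1)) * sum(R_i^2/n_i) - 3(N+1)
     = 12/(11*12) * (10.5^2/3 + 19^2/3 + 36.5^2/5) - 3*12
     = 0.090909 * 423.533 - 36
     = 2.503030.
Step 4: Ties present; correction factor C = 1 - 18/(11^3 - 11) = 0.986364. Corrected H = 2.503030 / 0.986364 = 2.537634.
Step 5: Under H0, H ~ chi^2(2); p-value = 0.281164.
Step 6: alpha = 0.05. fail to reject H0.

H = 2.5376, df = 2, p = 0.281164, fail to reject H0.


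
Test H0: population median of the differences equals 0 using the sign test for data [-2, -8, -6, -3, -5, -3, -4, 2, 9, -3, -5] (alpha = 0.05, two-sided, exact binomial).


Step 1: Discard zero differences. Original n = 11; n_eff = number of nonzero differences = 11.
Nonzero differences (with sign): -2, -8, -6, -3, -5, -3, -4, +2, +9, -3, -5
Step 2: Count signs: positive = 2, negative = 9.
Step 3: Under H0: P(positive) = 0.5, so the number of positives S ~ Bin(11, 0.5).
Step 4: Two-sided exact p-value = sum of Bin(11,0.5) probabilities at or below the observed probability = 0.065430.
Step 5: alpha = 0.05. fail to reject H0.

n_eff = 11, pos = 2, neg = 9, p = 0.065430, fail to reject H0.


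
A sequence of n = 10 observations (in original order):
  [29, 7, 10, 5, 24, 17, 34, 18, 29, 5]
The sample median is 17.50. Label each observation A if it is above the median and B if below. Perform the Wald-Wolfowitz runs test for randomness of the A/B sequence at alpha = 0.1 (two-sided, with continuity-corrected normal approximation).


Step 1: Compute median = 17.50; label A = above, B = below.
Labels in order: ABBBABAAAB  (n_A = 5, n_B = 5)
Step 2: Count runs R = 6.
Step 3: Under H0 (random ordering), E[R] = 2*n_A*n_B/(n_A+n_B) + 1 = 2*5*5/10 + 1 = 6.0000.
        Var[R] = 2*n_A*n_B*(2*n_A*n_B - n_A - n_B) / ((n_A+n_B)^2 * (n_A+n_B-1)) = 2000/900 = 2.2222.
        SD[R] = 1.4907.
Step 4: R = E[R], so z = 0 with no continuity correction.
Step 5: Two-sided p-value via normal approximation = 2*(1 - Phi(|z|)) = 1.000000.
Step 6: alpha = 0.1. fail to reject H0.

R = 6, z = 0.0000, p = 1.000000, fail to reject H0.


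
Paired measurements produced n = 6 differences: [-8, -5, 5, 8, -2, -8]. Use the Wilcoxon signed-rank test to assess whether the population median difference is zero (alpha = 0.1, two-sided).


Step 1: Drop any zero differences (none here) and take |d_i|.
|d| = [8, 5, 5, 8, 2, 8]
Step 2: Midrank |d_i| (ties get averaged ranks).
ranks: |8|->5, |5|->2.5, |5|->2.5, |8|->5, |2|->1, |8|->5
Step 3: Attach original signs; sum ranks with positive sign and with negative sign.
W+ = 2.5 + 5 = 7.5
W- = 5 + 2.5 + 1 + 5 = 13.5
(Check: W+ + W- = 21 should equal n(n+1)/2 = 21.)
Step 4: Test statistic W = min(W+, W-) = 7.5.
Step 5: Ties in |d|, so use the tie-corrected normal approximation.
        E[W] = n(n+1)/4 = 6*7/4 = 10.5.
        Tie groups: |d|=5 (t=2), |d|=8 (t=3); sum(t^3 - t) = 30.
        Var[W] = n(n+1)(2n+1)/24 - sum(t^3-t)/48 = 546/24 - 30/48 = 22.125.
        z = (W - E[W]) / sqrt(Var[W]) = (7.5 - 10.5) / 4.7037 = -0.6378.
        Two-sided p = 2*Phi(z) = 0.523609.
Step 6: alpha = 0.1. fail to reject H0.

W+ = 7.5, W- = 13.5, W = min = 7.5, p = 0.523609, fail to reject H0.


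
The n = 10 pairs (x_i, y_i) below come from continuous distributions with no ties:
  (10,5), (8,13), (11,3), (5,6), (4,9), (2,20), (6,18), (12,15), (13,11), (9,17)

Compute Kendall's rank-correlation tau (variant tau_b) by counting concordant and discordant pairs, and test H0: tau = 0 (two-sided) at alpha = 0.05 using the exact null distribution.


Step 1: Enumerate the 45 unordered pairs (i,j) with i<j and classify each by sign(x_j-x_i) * sign(y_j-y_i).
  (1,2):dx=-2,dy=+8->D; (1,3):dx=+1,dy=-2->D; (1,4):dx=-5,dy=+1->D; (1,5):dx=-6,dy=+4->D
  (1,6):dx=-8,dy=+15->D; (1,7):dx=-4,dy=+13->D; (1,8):dx=+2,dy=+10->C; (1,9):dx=+3,dy=+6->C
  (1,10):dx=-1,dy=+12->D; (2,3):dx=+3,dy=-10->D; (2,4):dx=-3,dy=-7->C; (2,5):dx=-4,dy=-4->C
  (2,6):dx=-6,dy=+7->D; (2,7):dx=-2,dy=+5->D; (2,8):dx=+4,dy=+2->C; (2,9):dx=+5,dy=-2->D
  (2,10):dx=+1,dy=+4->C; (3,4):dx=-6,dy=+3->D; (3,5):dx=-7,dy=+6->D; (3,6):dx=-9,dy=+17->D
  (3,7):dx=-5,dy=+15->D; (3,8):dx=+1,dy=+12->C; (3,9):dx=+2,dy=+8->C; (3,10):dx=-2,dy=+14->D
  (4,5):dx=-1,dy=+3->D; (4,6):dx=-3,dy=+14->D; (4,7):dx=+1,dy=+12->C; (4,8):dx=+7,dy=+9->C
  (4,9):dx=+8,dy=+5->C; (4,10):dx=+4,dy=+11->C; (5,6):dx=-2,dy=+11->D; (5,7):dx=+2,dy=+9->C
  (5,8):dx=+8,dy=+6->C; (5,9):dx=+9,dy=+2->C; (5,10):dx=+5,dy=+8->C; (6,7):dx=+4,dy=-2->D
  (6,8):dx=+10,dy=-5->D; (6,9):dx=+11,dy=-9->D; (6,10):dx=+7,dy=-3->D; (7,8):dx=+6,dy=-3->D
  (7,9):dx=+7,dy=-7->D; (7,10):dx=+3,dy=-1->D; (8,9):dx=+1,dy=-4->D; (8,10):dx=-3,dy=+2->D
  (9,10):dx=-4,dy=+6->D
Step 2: C = 16, D = 29, total pairs = 45.
Step 3: tau = (C - D)/(n(n-1)/2) = (16 - 29)/45 = -0.288889.
Step 4: Exact two-sided p-value (enumerate n! = 3628800 permutations of y under H0): p = 0.291248.
Step 5: alpha = 0.05. fail to reject H0.

tau_b = -0.2889 (C=16, D=29), p = 0.291248, fail to reject H0.


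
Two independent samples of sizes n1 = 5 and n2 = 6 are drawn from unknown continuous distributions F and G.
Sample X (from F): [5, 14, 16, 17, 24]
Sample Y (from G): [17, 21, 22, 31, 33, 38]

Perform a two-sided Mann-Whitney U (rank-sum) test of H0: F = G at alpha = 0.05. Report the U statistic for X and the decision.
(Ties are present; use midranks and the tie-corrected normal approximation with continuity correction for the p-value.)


Step 1: Combine and sort all 11 observations; assign midranks.
sorted (value, group): (5,X), (14,X), (16,X), (17,X), (17,Y), (21,Y), (22,Y), (24,X), (31,Y), (33,Y), (38,Y)
ranks: 5->1, 14->2, 16->3, 17->4.5, 17->4.5, 21->6, 22->7, 24->8, 31->9, 33->10, 38->11
Step 2: Rank sum for X: R1 = 1 + 2 + 3 + 4.5 + 8 = 18.5.
Step 3: U_X = R1 - n1(n1+1)/2 = 18.5 - 5*6/2 = 18.5 - 15 = 3.5.
       U_Y = n1*n2 - U_X = 30 - 3.5 = 26.5.
Step 4: Ties are present, so use the tie-corrected normal approximation (with continuity correction) for the p-value.
Step 5: p-value = 0.044126; compare to alpha = 0.05. reject H0.

U_X = 3.5, p = 0.044126, reject H0 at alpha = 0.05.


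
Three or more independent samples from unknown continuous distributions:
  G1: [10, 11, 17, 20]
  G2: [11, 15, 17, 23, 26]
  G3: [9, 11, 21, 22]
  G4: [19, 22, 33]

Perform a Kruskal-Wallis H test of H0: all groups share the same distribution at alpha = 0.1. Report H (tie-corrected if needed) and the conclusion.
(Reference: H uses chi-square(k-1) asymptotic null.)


Step 1: Combine all N = 16 observations and assign midranks.
sorted (value, group, rank): (9,G3,1), (10,G1,2), (11,G1,4), (11,G2,4), (11,G3,4), (15,G2,6), (17,G1,7.5), (17,G2,7.5), (19,G4,9), (20,G1,10), (21,G3,11), (22,G3,12.5), (22,G4,12.5), (23,G2,14), (26,G2,15), (33,G4,16)
Step 2: Sum ranks within each group.
R_1 = 23.5 (n_1 = 4)
R_2 = 46.5 (n_2 = 5)
R_3 = 28.5 (n_3 = 4)
R_4 = 37.5 (n_4 = 3)
Step 3: H = 12/(N(N+1)) * sum(R_i^2/n_i) - 3(N+1)
     = 12/(16*17) * (23.5^2/4 + 46.5^2/5 + 28.5^2/4 + 37.5^2/3) - 3*17
     = 0.044118 * 1242.33 - 51
     = 3.808456.
Step 4: Ties present; correction factor C = 1 - 36/(16^3 - 16) = 0.991176. Corrected H = 3.808456 / 0.991176 = 3.842359.
Step 5: Under H0, H ~ chi^2(3); p-value = 0.278997.
Step 6: alpha = 0.1. fail to reject H0.

H = 3.8424, df = 3, p = 0.278997, fail to reject H0.


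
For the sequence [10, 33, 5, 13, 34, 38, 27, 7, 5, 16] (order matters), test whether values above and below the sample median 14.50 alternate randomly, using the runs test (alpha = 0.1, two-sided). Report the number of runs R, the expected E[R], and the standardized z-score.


Step 1: Compute median = 14.50; label A = above, B = below.
Labels in order: BABBAAABBA  (n_A = 5, n_B = 5)
Step 2: Count runs R = 6.
Step 3: Under H0 (random ordering), E[R] = 2*n_A*n_B/(n_A+n_B) + 1 = 2*5*5/10 + 1 = 6.0000.
        Var[R] = 2*n_A*n_B*(2*n_A*n_B - n_A - n_B) / ((n_A+n_B)^2 * (n_A+n_B-1)) = 2000/900 = 2.2222.
        SD[R] = 1.4907.
Step 4: R = E[R], so z = 0 with no continuity correction.
Step 5: Two-sided p-value via normal approximation = 2*(1 - Phi(|z|)) = 1.000000.
Step 6: alpha = 0.1. fail to reject H0.

R = 6, z = 0.0000, p = 1.000000, fail to reject H0.


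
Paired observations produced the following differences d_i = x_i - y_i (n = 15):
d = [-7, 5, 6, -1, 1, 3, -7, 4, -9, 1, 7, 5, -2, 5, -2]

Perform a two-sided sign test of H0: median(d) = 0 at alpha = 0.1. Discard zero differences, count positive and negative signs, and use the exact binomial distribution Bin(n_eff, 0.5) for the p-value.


Step 1: Discard zero differences. Original n = 15; n_eff = number of nonzero differences = 15.
Nonzero differences (with sign): -7, +5, +6, -1, +1, +3, -7, +4, -9, +1, +7, +5, -2, +5, -2
Step 2: Count signs: positive = 9, negative = 6.
Step 3: Under H0: P(positive) = 0.5, so the number of positives S ~ Bin(15, 0.5).
Step 4: Two-sided exact p-value = sum of Bin(15,0.5) probabilities at or below the observed probability = 0.607239.
Step 5: alpha = 0.1. fail to reject H0.

n_eff = 15, pos = 9, neg = 6, p = 0.607239, fail to reject H0.


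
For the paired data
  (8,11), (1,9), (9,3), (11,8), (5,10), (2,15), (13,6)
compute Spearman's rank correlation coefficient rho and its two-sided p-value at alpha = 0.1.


Step 1: Rank x and y separately (midranks; no ties here).
rank(x): 8->4, 1->1, 9->5, 11->6, 5->3, 2->2, 13->7
rank(y): 11->6, 9->4, 3->1, 8->3, 10->5, 15->7, 6->2
Step 2: d_i = R_x(i) - R_y(i); compute d_i^2.
  (4-6)^2=4, (1-4)^2=9, (5-1)^2=16, (6-3)^2=9, (3-5)^2=4, (2-7)^2=25, (7-2)^2=25
sum(d^2) = 92.
Step 3: rho = 1 - 6*92 / (7*(7^2 - 1)) = 1 - 552/336 = -0.642857.
Step 4: Under H0, t = rho * sqrt((n-2)/(1-rho^2)) = -1.8766 ~ t(5).
Step 5: Two-sided p-value from the t-distribution with 5 df = 0.119392.
Step 6: alpha = 0.1. fail to reject H0.

rho = -0.6429, p = 0.119392, fail to reject H0 at alpha = 0.1.


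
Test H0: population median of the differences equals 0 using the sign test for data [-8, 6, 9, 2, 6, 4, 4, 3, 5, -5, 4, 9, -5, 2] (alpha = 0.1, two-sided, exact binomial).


Step 1: Discard zero differences. Original n = 14; n_eff = number of nonzero differences = 14.
Nonzero differences (with sign): -8, +6, +9, +2, +6, +4, +4, +3, +5, -5, +4, +9, -5, +2
Step 2: Count signs: positive = 11, negative = 3.
Step 3: Under H0: P(positive) = 0.5, so the number of positives S ~ Bin(14, 0.5).
Step 4: Two-sided exact p-value = sum of Bin(14,0.5) probabilities at or below the observed probability = 0.057373.
Step 5: alpha = 0.1. reject H0.

n_eff = 14, pos = 11, neg = 3, p = 0.057373, reject H0.


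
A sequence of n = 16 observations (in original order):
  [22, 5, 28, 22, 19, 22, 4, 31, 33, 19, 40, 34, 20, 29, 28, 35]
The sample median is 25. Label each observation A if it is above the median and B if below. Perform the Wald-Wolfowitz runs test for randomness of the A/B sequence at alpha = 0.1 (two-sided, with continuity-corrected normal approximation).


Step 1: Compute median = 25; label A = above, B = below.
Labels in order: BBABBBBAABAABAAA  (n_A = 8, n_B = 8)
Step 2: Count runs R = 8.
Step 3: Under H0 (random ordering), E[R] = 2*n_A*n_B/(n_A+n_B) + 1 = 2*8*8/16 + 1 = 9.0000.
        Var[R] = 2*n_A*n_B*(2*n_A*n_B - n_A - n_B) / ((n_A+n_B)^2 * (n_A+n_B-1)) = 14336/3840 = 3.7333.
        SD[R] = 1.9322.
Step 4: Continuity-corrected z = (R + 0.5 - E[R]) / SD[R] = (8 + 0.5 - 9.0000) / 1.9322 = -0.2588.
Step 5: Two-sided p-value via normal approximation = 2*(1 - Phi(|z|)) = 0.795809.
Step 6: alpha = 0.1. fail to reject H0.

R = 8, z = -0.2588, p = 0.795809, fail to reject H0.


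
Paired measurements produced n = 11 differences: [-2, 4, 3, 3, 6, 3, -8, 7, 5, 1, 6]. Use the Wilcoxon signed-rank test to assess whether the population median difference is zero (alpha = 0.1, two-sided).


Step 1: Drop any zero differences (none here) and take |d_i|.
|d| = [2, 4, 3, 3, 6, 3, 8, 7, 5, 1, 6]
Step 2: Midrank |d_i| (ties get averaged ranks).
ranks: |2|->2, |4|->6, |3|->4, |3|->4, |6|->8.5, |3|->4, |8|->11, |7|->10, |5|->7, |1|->1, |6|->8.5
Step 3: Attach original signs; sum ranks with positive sign and with negative sign.
W+ = 6 + 4 + 4 + 8.5 + 4 + 10 + 7 + 1 + 8.5 = 53
W- = 2 + 11 = 13
(Check: W+ + W- = 66 should equal n(n+1)/2 = 66.)
Step 4: Test statistic W = min(W+, W-) = 13.
Step 5: Ties in |d|, so use the tie-corrected normal approximation.
        E[W] = n(n+1)/4 = 11*12/4 = 33.
        Tie groups: |d|=3 (t=3), |d|=6 (t=2); sum(t^3 - t) = 30.
        Var[W] = n(n+1)(2n+1)/24 - sum(t^3-t)/48 = 3036/24 - 30/48 = 125.875.
        z = (W - E[W]) / sqrt(Var[W]) = (13 - 33) / 11.2194 = -1.7826.
        Two-sided p = 2*Phi(z) = 0.074647.
Step 6: alpha = 0.1. reject H0.

W+ = 53, W- = 13, W = min = 13, p = 0.074647, reject H0.


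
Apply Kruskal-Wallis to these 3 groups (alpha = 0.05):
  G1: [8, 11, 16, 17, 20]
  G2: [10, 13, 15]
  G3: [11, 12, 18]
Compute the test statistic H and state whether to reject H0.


Step 1: Combine all N = 11 observations and assign midranks.
sorted (value, group, rank): (8,G1,1), (10,G2,2), (11,G1,3.5), (11,G3,3.5), (12,G3,5), (13,G2,6), (15,G2,7), (16,G1,8), (17,G1,9), (18,G3,10), (20,G1,11)
Step 2: Sum ranks within each group.
R_1 = 32.5 (n_1 = 5)
R_2 = 15 (n_2 = 3)
R_3 = 18.5 (n_3 = 3)
Step 3: H = 12/(N(N+1)) * sum(R_i^2/n_i) - 3(N+1)
     = 12/(11*12) * (32.5^2/5 + 15^2/3 + 18.5^2/3) - 3*12
     = 0.090909 * 400.333 - 36
     = 0.393939.
Step 4: Ties present; correction factor C = 1 - 6/(11^3 - 11) = 0.995455. Corrected H = 0.393939 / 0.995455 = 0.395738.
Step 5: Under H0, H ~ chi^2(2); p-value = 0.820477.
Step 6: alpha = 0.05. fail to reject H0.

H = 0.3957, df = 2, p = 0.820477, fail to reject H0.


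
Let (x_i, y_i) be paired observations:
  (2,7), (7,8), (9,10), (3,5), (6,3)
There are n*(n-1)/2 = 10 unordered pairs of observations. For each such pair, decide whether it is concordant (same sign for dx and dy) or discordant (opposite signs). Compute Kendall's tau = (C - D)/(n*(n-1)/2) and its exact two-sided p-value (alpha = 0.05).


Step 1: Enumerate the 10 unordered pairs (i,j) with i<j and classify each by sign(x_j-x_i) * sign(y_j-y_i).
  (1,2):dx=+5,dy=+1->C; (1,3):dx=+7,dy=+3->C; (1,4):dx=+1,dy=-2->D; (1,5):dx=+4,dy=-4->D
  (2,3):dx=+2,dy=+2->C; (2,4):dx=-4,dy=-3->C; (2,5):dx=-1,dy=-5->C; (3,4):dx=-6,dy=-5->C
  (3,5):dx=-3,dy=-7->C; (4,5):dx=+3,dy=-2->D
Step 2: C = 7, D = 3, total pairs = 10.
Step 3: tau = (C - D)/(n(n-1)/2) = (7 - 3)/10 = 0.400000.
Step 4: Exact two-sided p-value (enumerate n! = 120 permutations of y under H0): p = 0.483333.
Step 5: alpha = 0.05. fail to reject H0.

tau_b = 0.4000 (C=7, D=3), p = 0.483333, fail to reject H0.


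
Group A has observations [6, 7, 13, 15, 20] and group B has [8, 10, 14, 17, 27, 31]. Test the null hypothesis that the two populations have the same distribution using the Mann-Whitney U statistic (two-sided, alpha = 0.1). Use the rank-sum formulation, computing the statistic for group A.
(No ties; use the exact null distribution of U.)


Step 1: Combine and sort all 11 observations; assign midranks.
sorted (value, group): (6,X), (7,X), (8,Y), (10,Y), (13,X), (14,Y), (15,X), (17,Y), (20,X), (27,Y), (31,Y)
ranks: 6->1, 7->2, 8->3, 10->4, 13->5, 14->6, 15->7, 17->8, 20->9, 27->10, 31->11
Step 2: Rank sum for X: R1 = 1 + 2 + 5 + 7 + 9 = 24.
Step 3: U_X = R1 - n1(n1+1)/2 = 24 - 5*6/2 = 24 - 15 = 9.
       U_Y = n1*n2 - U_X = 30 - 9 = 21.
Step 4: No ties, so the exact null distribution of U (based on enumerating the C(11,5) = 462 equally likely rank assignments) gives the two-sided p-value.
Step 5: p-value = 0.329004; compare to alpha = 0.1. fail to reject H0.

U_X = 9, p = 0.329004, fail to reject H0 at alpha = 0.1.


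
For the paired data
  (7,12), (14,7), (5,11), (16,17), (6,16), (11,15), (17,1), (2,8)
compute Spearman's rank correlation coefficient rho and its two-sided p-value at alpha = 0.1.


Step 1: Rank x and y separately (midranks; no ties here).
rank(x): 7->4, 14->6, 5->2, 16->7, 6->3, 11->5, 17->8, 2->1
rank(y): 12->5, 7->2, 11->4, 17->8, 16->7, 15->6, 1->1, 8->3
Step 2: d_i = R_x(i) - R_y(i); compute d_i^2.
  (4-5)^2=1, (6-2)^2=16, (2-4)^2=4, (7-8)^2=1, (3-7)^2=16, (5-6)^2=1, (8-1)^2=49, (1-3)^2=4
sum(d^2) = 92.
Step 3: rho = 1 - 6*92 / (8*(8^2 - 1)) = 1 - 552/504 = -0.095238.
Step 4: Under H0, t = rho * sqrt((n-2)/(1-rho^2)) = -0.2343 ~ t(6).
Step 5: Two-sided p-value from the t-distribution with 6 df = 0.822505.
Step 6: alpha = 0.1. fail to reject H0.

rho = -0.0952, p = 0.822505, fail to reject H0 at alpha = 0.1.


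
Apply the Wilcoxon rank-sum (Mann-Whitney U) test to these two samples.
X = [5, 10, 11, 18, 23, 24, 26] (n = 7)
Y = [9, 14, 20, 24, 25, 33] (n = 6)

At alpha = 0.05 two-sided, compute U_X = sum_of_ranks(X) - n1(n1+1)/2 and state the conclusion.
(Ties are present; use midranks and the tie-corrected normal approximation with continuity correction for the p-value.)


Step 1: Combine and sort all 13 observations; assign midranks.
sorted (value, group): (5,X), (9,Y), (10,X), (11,X), (14,Y), (18,X), (20,Y), (23,X), (24,X), (24,Y), (25,Y), (26,X), (33,Y)
ranks: 5->1, 9->2, 10->3, 11->4, 14->5, 18->6, 20->7, 23->8, 24->9.5, 24->9.5, 25->11, 26->12, 33->13
Step 2: Rank sum for X: R1 = 1 + 3 + 4 + 6 + 8 + 9.5 + 12 = 43.5.
Step 3: U_X = R1 - n1(n1+1)/2 = 43.5 - 7*8/2 = 43.5 - 28 = 15.5.
       U_Y = n1*n2 - U_X = 42 - 15.5 = 26.5.
Step 4: Ties are present, so use the tie-corrected normal approximation (with continuity correction) for the p-value.
Step 5: p-value = 0.474443; compare to alpha = 0.05. fail to reject H0.

U_X = 15.5, p = 0.474443, fail to reject H0 at alpha = 0.05.


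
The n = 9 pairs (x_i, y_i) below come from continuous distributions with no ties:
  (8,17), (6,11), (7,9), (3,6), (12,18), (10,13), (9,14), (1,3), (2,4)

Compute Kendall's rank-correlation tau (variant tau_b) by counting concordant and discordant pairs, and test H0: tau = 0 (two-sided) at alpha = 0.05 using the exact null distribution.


Step 1: Enumerate the 36 unordered pairs (i,j) with i<j and classify each by sign(x_j-x_i) * sign(y_j-y_i).
  (1,2):dx=-2,dy=-6->C; (1,3):dx=-1,dy=-8->C; (1,4):dx=-5,dy=-11->C; (1,5):dx=+4,dy=+1->C
  (1,6):dx=+2,dy=-4->D; (1,7):dx=+1,dy=-3->D; (1,8):dx=-7,dy=-14->C; (1,9):dx=-6,dy=-13->C
  (2,3):dx=+1,dy=-2->D; (2,4):dx=-3,dy=-5->C; (2,5):dx=+6,dy=+7->C; (2,6):dx=+4,dy=+2->C
  (2,7):dx=+3,dy=+3->C; (2,8):dx=-5,dy=-8->C; (2,9):dx=-4,dy=-7->C; (3,4):dx=-4,dy=-3->C
  (3,5):dx=+5,dy=+9->C; (3,6):dx=+3,dy=+4->C; (3,7):dx=+2,dy=+5->C; (3,8):dx=-6,dy=-6->C
  (3,9):dx=-5,dy=-5->C; (4,5):dx=+9,dy=+12->C; (4,6):dx=+7,dy=+7->C; (4,7):dx=+6,dy=+8->C
  (4,8):dx=-2,dy=-3->C; (4,9):dx=-1,dy=-2->C; (5,6):dx=-2,dy=-5->C; (5,7):dx=-3,dy=-4->C
  (5,8):dx=-11,dy=-15->C; (5,9):dx=-10,dy=-14->C; (6,7):dx=-1,dy=+1->D; (6,8):dx=-9,dy=-10->C
  (6,9):dx=-8,dy=-9->C; (7,8):dx=-8,dy=-11->C; (7,9):dx=-7,dy=-10->C; (8,9):dx=+1,dy=+1->C
Step 2: C = 32, D = 4, total pairs = 36.
Step 3: tau = (C - D)/(n(n-1)/2) = (32 - 4)/36 = 0.777778.
Step 4: Exact two-sided p-value (enumerate n! = 362880 permutations of y under H0): p = 0.002425.
Step 5: alpha = 0.05. reject H0.

tau_b = 0.7778 (C=32, D=4), p = 0.002425, reject H0.


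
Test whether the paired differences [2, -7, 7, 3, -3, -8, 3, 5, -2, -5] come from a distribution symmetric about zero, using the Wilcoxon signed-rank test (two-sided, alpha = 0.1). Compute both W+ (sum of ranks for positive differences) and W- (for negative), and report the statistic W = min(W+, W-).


Step 1: Drop any zero differences (none here) and take |d_i|.
|d| = [2, 7, 7, 3, 3, 8, 3, 5, 2, 5]
Step 2: Midrank |d_i| (ties get averaged ranks).
ranks: |2|->1.5, |7|->8.5, |7|->8.5, |3|->4, |3|->4, |8|->10, |3|->4, |5|->6.5, |2|->1.5, |5|->6.5
Step 3: Attach original signs; sum ranks with positive sign and with negative sign.
W+ = 1.5 + 8.5 + 4 + 4 + 6.5 = 24.5
W- = 8.5 + 4 + 10 + 1.5 + 6.5 = 30.5
(Check: W+ + W- = 55 should equal n(n+1)/2 = 55.)
Step 4: Test statistic W = min(W+, W-) = 24.5.
Step 5: Ties in |d|, so use the tie-corrected normal approximation.
        E[W] = n(n+1)/4 = 10*11/4 = 27.5.
        Tie groups: |d|=2 (t=2), |d|=3 (t=3), |d|=5 (t=2), |d|=7 (t=2); sum(t^3 - t) = 42.
        Var[W] = n(n+1)(2n+1)/24 - sum(t^3-t)/48 = 2310/24 - 42/48 = 95.375.
        z = (W - E[W]) / sqrt(Var[W]) = (24.5 - 27.5) / 9.7660 = -0.3072.
        Two-sided p = 2*Phi(z) = 0.758700.
Step 6: alpha = 0.1. fail to reject H0.

W+ = 24.5, W- = 30.5, W = min = 24.5, p = 0.758700, fail to reject H0.


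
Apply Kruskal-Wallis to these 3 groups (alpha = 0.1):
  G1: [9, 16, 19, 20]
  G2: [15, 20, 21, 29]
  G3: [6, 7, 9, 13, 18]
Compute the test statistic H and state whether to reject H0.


Step 1: Combine all N = 13 observations and assign midranks.
sorted (value, group, rank): (6,G3,1), (7,G3,2), (9,G1,3.5), (9,G3,3.5), (13,G3,5), (15,G2,6), (16,G1,7), (18,G3,8), (19,G1,9), (20,G1,10.5), (20,G2,10.5), (21,G2,12), (29,G2,13)
Step 2: Sum ranks within each group.
R_1 = 30 (n_1 = 4)
R_2 = 41.5 (n_2 = 4)
R_3 = 19.5 (n_3 = 5)
Step 3: H = 12/(N(N+1)) * sum(R_i^2/n_i) - 3(N+1)
     = 12/(13*14) * (30^2/4 + 41.5^2/4 + 19.5^2/5) - 3*14
     = 0.065934 * 731.612 - 42
     = 6.238187.
Step 4: Ties present; correction factor C = 1 - 12/(13^3 - 13) = 0.994505. Corrected H = 6.238187 / 0.994505 = 6.272652.
Step 5: Under H0, H ~ chi^2(2); p-value = 0.043442.
Step 6: alpha = 0.1. reject H0.

H = 6.2727, df = 2, p = 0.043442, reject H0.


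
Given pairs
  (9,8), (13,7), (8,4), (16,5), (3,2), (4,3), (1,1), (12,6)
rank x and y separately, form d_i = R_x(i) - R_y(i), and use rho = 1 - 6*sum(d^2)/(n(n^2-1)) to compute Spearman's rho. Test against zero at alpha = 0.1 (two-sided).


Step 1: Rank x and y separately (midranks; no ties here).
rank(x): 9->5, 13->7, 8->4, 16->8, 3->2, 4->3, 1->1, 12->6
rank(y): 8->8, 7->7, 4->4, 5->5, 2->2, 3->3, 1->1, 6->6
Step 2: d_i = R_x(i) - R_y(i); compute d_i^2.
  (5-8)^2=9, (7-7)^2=0, (4-4)^2=0, (8-5)^2=9, (2-2)^2=0, (3-3)^2=0, (1-1)^2=0, (6-6)^2=0
sum(d^2) = 18.
Step 3: rho = 1 - 6*18 / (8*(8^2 - 1)) = 1 - 108/504 = 0.785714.
Step 4: Under H0, t = rho * sqrt((n-2)/(1-rho^2)) = 3.1113 ~ t(6).
Step 5: Two-sided p-value from the t-distribution with 6 df = 0.020815.
Step 6: alpha = 0.1. reject H0.

rho = 0.7857, p = 0.020815, reject H0 at alpha = 0.1.


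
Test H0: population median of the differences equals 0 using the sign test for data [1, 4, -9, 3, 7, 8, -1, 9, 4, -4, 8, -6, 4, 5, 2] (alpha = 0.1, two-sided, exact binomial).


Step 1: Discard zero differences. Original n = 15; n_eff = number of nonzero differences = 15.
Nonzero differences (with sign): +1, +4, -9, +3, +7, +8, -1, +9, +4, -4, +8, -6, +4, +5, +2
Step 2: Count signs: positive = 11, negative = 4.
Step 3: Under H0: P(positive) = 0.5, so the number of positives S ~ Bin(15, 0.5).
Step 4: Two-sided exact p-value = sum of Bin(15,0.5) probabilities at or below the observed probability = 0.118469.
Step 5: alpha = 0.1. fail to reject H0.

n_eff = 15, pos = 11, neg = 4, p = 0.118469, fail to reject H0.


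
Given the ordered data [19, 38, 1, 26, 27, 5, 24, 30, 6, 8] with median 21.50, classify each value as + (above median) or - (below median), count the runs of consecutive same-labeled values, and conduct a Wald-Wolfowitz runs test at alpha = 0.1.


Step 1: Compute median = 21.50; label A = above, B = below.
Labels in order: BABAABAABB  (n_A = 5, n_B = 5)
Step 2: Count runs R = 7.
Step 3: Under H0 (random ordering), E[R] = 2*n_A*n_B/(n_A+n_B) + 1 = 2*5*5/10 + 1 = 6.0000.
        Var[R] = 2*n_A*n_B*(2*n_A*n_B - n_A - n_B) / ((n_A+n_B)^2 * (n_A+n_B-1)) = 2000/900 = 2.2222.
        SD[R] = 1.4907.
Step 4: Continuity-corrected z = (R - 0.5 - E[R]) / SD[R] = (7 - 0.5 - 6.0000) / 1.4907 = 0.3354.
Step 5: Two-sided p-value via normal approximation = 2*(1 - Phi(|z|)) = 0.737316.
Step 6: alpha = 0.1. fail to reject H0.

R = 7, z = 0.3354, p = 0.737316, fail to reject H0.


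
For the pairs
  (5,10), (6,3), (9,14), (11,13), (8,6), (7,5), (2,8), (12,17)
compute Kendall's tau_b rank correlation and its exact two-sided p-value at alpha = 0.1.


Step 1: Enumerate the 28 unordered pairs (i,j) with i<j and classify each by sign(x_j-x_i) * sign(y_j-y_i).
  (1,2):dx=+1,dy=-7->D; (1,3):dx=+4,dy=+4->C; (1,4):dx=+6,dy=+3->C; (1,5):dx=+3,dy=-4->D
  (1,6):dx=+2,dy=-5->D; (1,7):dx=-3,dy=-2->C; (1,8):dx=+7,dy=+7->C; (2,3):dx=+3,dy=+11->C
  (2,4):dx=+5,dy=+10->C; (2,5):dx=+2,dy=+3->C; (2,6):dx=+1,dy=+2->C; (2,7):dx=-4,dy=+5->D
  (2,8):dx=+6,dy=+14->C; (3,4):dx=+2,dy=-1->D; (3,5):dx=-1,dy=-8->C; (3,6):dx=-2,dy=-9->C
  (3,7):dx=-7,dy=-6->C; (3,8):dx=+3,dy=+3->C; (4,5):dx=-3,dy=-7->C; (4,6):dx=-4,dy=-8->C
  (4,7):dx=-9,dy=-5->C; (4,8):dx=+1,dy=+4->C; (5,6):dx=-1,dy=-1->C; (5,7):dx=-6,dy=+2->D
  (5,8):dx=+4,dy=+11->C; (6,7):dx=-5,dy=+3->D; (6,8):dx=+5,dy=+12->C; (7,8):dx=+10,dy=+9->C
Step 2: C = 21, D = 7, total pairs = 28.
Step 3: tau = (C - D)/(n(n-1)/2) = (21 - 7)/28 = 0.500000.
Step 4: Exact two-sided p-value (enumerate n! = 40320 permutations of y under H0): p = 0.108681.
Step 5: alpha = 0.1. fail to reject H0.

tau_b = 0.5000 (C=21, D=7), p = 0.108681, fail to reject H0.


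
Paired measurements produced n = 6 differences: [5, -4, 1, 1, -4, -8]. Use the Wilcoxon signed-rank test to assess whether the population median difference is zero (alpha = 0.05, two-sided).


Step 1: Drop any zero differences (none here) and take |d_i|.
|d| = [5, 4, 1, 1, 4, 8]
Step 2: Midrank |d_i| (ties get averaged ranks).
ranks: |5|->5, |4|->3.5, |1|->1.5, |1|->1.5, |4|->3.5, |8|->6
Step 3: Attach original signs; sum ranks with positive sign and with negative sign.
W+ = 5 + 1.5 + 1.5 = 8
W- = 3.5 + 3.5 + 6 = 13
(Check: W+ + W- = 21 should equal n(n+1)/2 = 21.)
Step 4: Test statistic W = min(W+, W-) = 8.
Step 5: Ties in |d|, so use the tie-corrected normal approximation.
        E[W] = n(n+1)/4 = 6*7/4 = 10.5.
        Tie groups: |d|=1 (t=2), |d|=4 (t=2); sum(t^3 - t) = 12.
        Var[W] = n(n+1)(2n+1)/24 - sum(t^3-t)/48 = 546/24 - 12/48 = 22.5.
        z = (W - E[W]) / sqrt(Var[W]) = (8 - 10.5) / 4.7434 = -0.5270.
        Two-sided p = 2*Phi(z) = 0.598161.
Step 6: alpha = 0.05. fail to reject H0.

W+ = 8, W- = 13, W = min = 8, p = 0.598161, fail to reject H0.


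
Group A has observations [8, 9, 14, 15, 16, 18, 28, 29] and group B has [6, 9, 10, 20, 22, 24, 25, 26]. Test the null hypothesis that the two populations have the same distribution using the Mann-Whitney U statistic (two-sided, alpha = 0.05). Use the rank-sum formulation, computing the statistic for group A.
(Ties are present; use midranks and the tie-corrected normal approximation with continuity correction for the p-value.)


Step 1: Combine and sort all 16 observations; assign midranks.
sorted (value, group): (6,Y), (8,X), (9,X), (9,Y), (10,Y), (14,X), (15,X), (16,X), (18,X), (20,Y), (22,Y), (24,Y), (25,Y), (26,Y), (28,X), (29,X)
ranks: 6->1, 8->2, 9->3.5, 9->3.5, 10->5, 14->6, 15->7, 16->8, 18->9, 20->10, 22->11, 24->12, 25->13, 26->14, 28->15, 29->16
Step 2: Rank sum for X: R1 = 2 + 3.5 + 6 + 7 + 8 + 9 + 15 + 16 = 66.5.
Step 3: U_X = R1 - n1(n1+1)/2 = 66.5 - 8*9/2 = 66.5 - 36 = 30.5.
       U_Y = n1*n2 - U_X = 64 - 30.5 = 33.5.
Step 4: Ties are present, so use the tie-corrected normal approximation (with continuity correction) for the p-value.
Step 5: p-value = 0.916298; compare to alpha = 0.05. fail to reject H0.

U_X = 30.5, p = 0.916298, fail to reject H0 at alpha = 0.05.
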